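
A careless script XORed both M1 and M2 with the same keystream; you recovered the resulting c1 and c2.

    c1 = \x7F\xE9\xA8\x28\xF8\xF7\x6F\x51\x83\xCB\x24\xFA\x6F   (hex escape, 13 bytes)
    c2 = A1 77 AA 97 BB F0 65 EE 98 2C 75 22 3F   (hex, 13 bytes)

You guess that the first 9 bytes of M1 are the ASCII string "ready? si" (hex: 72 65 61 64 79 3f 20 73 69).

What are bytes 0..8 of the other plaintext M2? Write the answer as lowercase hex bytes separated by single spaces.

First, c1 ⊕ c2 = (M1 ⊕ K) ⊕ (M2 ⊕ K) = M1 ⊕ M2, so the key drops out. Then M2 = (M1 ⊕ M2) ⊕ M1 over the first 9 bytes.
byte 0: (7f ⊕ a1) ⊕ 72 = de ⊕ 72 = ac
byte 1: (e9 ⊕ 77) ⊕ 65 = 9e ⊕ 65 = fb
byte 2: (a8 ⊕ aa) ⊕ 61 = 02 ⊕ 61 = 63
byte 3: (28 ⊕ 97) ⊕ 64 = bf ⊕ 64 = db
byte 4: (f8 ⊕ bb) ⊕ 79 = 43 ⊕ 79 = 3a
byte 5: (f7 ⊕ f0) ⊕ 3f = 07 ⊕ 3f = 38
byte 6: (6f ⊕ 65) ⊕ 20 = 0a ⊕ 20 = 2a
byte 7: (51 ⊕ ee) ⊕ 73 = bf ⊕ 73 = cc
byte 8: (83 ⊕ 98) ⊕ 69 = 1b ⊕ 69 = 72

ac fb 63 db 3a 38 2a cc 72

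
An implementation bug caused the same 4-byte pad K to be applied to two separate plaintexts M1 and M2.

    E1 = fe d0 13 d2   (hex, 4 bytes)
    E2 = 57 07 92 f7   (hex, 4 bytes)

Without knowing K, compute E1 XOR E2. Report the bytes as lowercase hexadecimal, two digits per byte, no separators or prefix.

a9d78125

E1 ⊕ E2 = (M1 ⊕ K) ⊕ (M2 ⊕ K) = M1 ⊕ M2 — the shared key cancels under XOR.
byte 0: fe XOR 57 = a9
byte 1: d0 XOR 07 = d7
byte 2: 13 XOR 92 = 81
byte 3: d2 XOR f7 = 25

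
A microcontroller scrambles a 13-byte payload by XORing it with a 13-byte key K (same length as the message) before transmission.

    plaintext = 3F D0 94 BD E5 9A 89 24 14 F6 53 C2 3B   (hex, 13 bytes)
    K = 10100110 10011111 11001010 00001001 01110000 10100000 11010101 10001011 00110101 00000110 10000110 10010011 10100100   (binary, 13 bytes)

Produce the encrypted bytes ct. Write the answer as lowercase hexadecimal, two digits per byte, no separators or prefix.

994f5eb4953a5caf21f0d5519f

byte 0: 3f ⊕ a6 = 99
byte 1: d0 ⊕ 9f = 4f
byte 2: 94 ⊕ ca = 5e
byte 3: bd ⊕ 09 = b4
byte 4: e5 ⊕ 70 = 95
byte 5: 9a ⊕ a0 = 3a
byte 6: 89 ⊕ d5 = 5c
byte 7: 24 ⊕ 8b = af
byte 8: 14 ⊕ 35 = 21
byte 9: f6 ⊕ 06 = f0
byte 10: 53 ⊕ 86 = d5
byte 11: c2 ⊕ 93 = 51
byte 12: 3b ⊕ a4 = 9f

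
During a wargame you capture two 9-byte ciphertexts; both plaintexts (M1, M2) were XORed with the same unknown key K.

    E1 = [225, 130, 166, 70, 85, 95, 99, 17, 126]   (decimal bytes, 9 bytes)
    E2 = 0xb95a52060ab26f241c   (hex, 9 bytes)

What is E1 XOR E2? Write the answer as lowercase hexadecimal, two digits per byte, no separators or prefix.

58d8f4405fed0c3562

E1 ⊕ E2 = (M1 ⊕ K) ⊕ (M2 ⊕ K) = M1 ⊕ M2 — the shared key cancels under XOR.
e1 xor b9 = 58
82 xor 5a = d8
a6 xor 52 = f4
46 xor 06 = 40
55 xor 0a = 5f
5f xor b2 = ed
63 xor 6f = 0c
11 xor 24 = 35
7e xor 1c = 62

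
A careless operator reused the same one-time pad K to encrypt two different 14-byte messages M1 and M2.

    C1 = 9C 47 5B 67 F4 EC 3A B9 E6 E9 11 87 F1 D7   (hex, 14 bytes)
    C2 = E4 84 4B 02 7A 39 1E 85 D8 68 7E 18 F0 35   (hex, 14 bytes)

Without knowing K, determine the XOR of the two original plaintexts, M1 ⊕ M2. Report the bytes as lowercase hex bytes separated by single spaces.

78 c3 10 65 8e d5 24 3c 3e 81 6f 9f 01 e2

C1 ⊕ C2 = (M1 ⊕ K) ⊕ (M2 ⊕ K) = M1 ⊕ M2 — the shared key cancels under XOR.
9c XOR e4 = 78
47 XOR 84 = c3
5b XOR 4b = 10
67 XOR 02 = 65
f4 XOR 7a = 8e
ec XOR 39 = d5
3a XOR 1e = 24
b9 XOR 85 = 3c
e6 XOR d8 = 3e
e9 XOR 68 = 81
11 XOR 7e = 6f
87 XOR 18 = 9f
f1 XOR f0 = 01
d7 XOR 35 = e2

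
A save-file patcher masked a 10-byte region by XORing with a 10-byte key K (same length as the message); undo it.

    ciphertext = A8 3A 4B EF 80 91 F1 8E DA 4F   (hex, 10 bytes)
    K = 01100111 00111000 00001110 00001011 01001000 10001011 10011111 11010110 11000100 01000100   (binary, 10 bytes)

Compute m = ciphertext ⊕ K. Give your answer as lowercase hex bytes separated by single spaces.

cf 02 45 e4 c8 1a 6e 58 1e 0b

XOR is its own inverse, so applying the key byte-wise gives the result directly.
168 ⊕ 103 = 207
 58 ⊕  56 =   2
 75 ⊕  14 =  69
239 ⊕  11 = 228
128 ⊕  72 = 200
145 ⊕ 139 =  26
241 ⊕ 159 = 110
142 ⊕ 214 =  88
218 ⊕ 196 =  30
 79 ⊕  68 =  11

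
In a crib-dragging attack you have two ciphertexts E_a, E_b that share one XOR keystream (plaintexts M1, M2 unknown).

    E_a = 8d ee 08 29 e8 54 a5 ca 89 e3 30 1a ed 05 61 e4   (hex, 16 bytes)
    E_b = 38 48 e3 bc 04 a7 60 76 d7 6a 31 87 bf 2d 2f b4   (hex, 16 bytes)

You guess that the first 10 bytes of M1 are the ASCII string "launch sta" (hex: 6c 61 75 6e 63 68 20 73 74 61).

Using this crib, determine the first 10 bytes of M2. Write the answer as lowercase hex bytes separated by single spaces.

d9 c7 9e fb 8f 9b e5 cf 2a e8

First, E_a ⊕ E_b = (M1 ⊕ K) ⊕ (M2 ⊕ K) = M1 ⊕ M2, so the key drops out. Then M2 = (M1 ⊕ M2) ⊕ M1 over the first 10 bytes.
byte 0: (8d ⊕ 38) ⊕ 6c = b5 ⊕ 6c = d9
byte 1: (ee ⊕ 48) ⊕ 61 = a6 ⊕ 61 = c7
byte 2: (08 ⊕ e3) ⊕ 75 = eb ⊕ 75 = 9e
byte 3: (29 ⊕ bc) ⊕ 6e = 95 ⊕ 6e = fb
byte 4: (e8 ⊕ 04) ⊕ 63 = ec ⊕ 63 = 8f
byte 5: (54 ⊕ a7) ⊕ 68 = f3 ⊕ 68 = 9b
byte 6: (a5 ⊕ 60) ⊕ 20 = c5 ⊕ 20 = e5
byte 7: (ca ⊕ 76) ⊕ 73 = bc ⊕ 73 = cf
byte 8: (89 ⊕ d7) ⊕ 74 = 5e ⊕ 74 = 2a
byte 9: (e3 ⊕ 6a) ⊕ 61 = 89 ⊕ 61 = e8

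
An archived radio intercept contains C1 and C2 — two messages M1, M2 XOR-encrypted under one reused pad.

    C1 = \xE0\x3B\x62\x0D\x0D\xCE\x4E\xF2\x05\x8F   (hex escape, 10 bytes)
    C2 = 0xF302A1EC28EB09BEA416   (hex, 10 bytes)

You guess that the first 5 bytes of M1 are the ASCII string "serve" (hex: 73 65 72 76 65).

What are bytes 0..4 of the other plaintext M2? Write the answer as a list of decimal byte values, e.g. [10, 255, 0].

[96, 92, 177, 151, 64]

First, C1 ⊕ C2 = (M1 ⊕ K) ⊕ (M2 ⊕ K) = M1 ⊕ M2, so the key drops out. Then M2 = (M1 ⊕ M2) ⊕ M1 over the first 5 bytes.
byte 0: (e0 xor f3) xor 73 = 13 xor 73 = 60
byte 1: (3b xor 02) xor 65 = 39 xor 65 = 5c
byte 2: (62 xor a1) xor 72 = c3 xor 72 = b1
byte 3: (0d xor ec) xor 76 = e1 xor 76 = 97
byte 4: (0d xor 28) xor 65 = 25 xor 65 = 40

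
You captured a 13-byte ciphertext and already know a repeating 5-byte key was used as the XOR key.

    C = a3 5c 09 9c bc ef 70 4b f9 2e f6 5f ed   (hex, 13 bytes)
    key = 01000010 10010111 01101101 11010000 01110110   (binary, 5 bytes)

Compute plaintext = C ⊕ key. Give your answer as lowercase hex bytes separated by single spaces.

The 5-byte key repeats, so the effective keystream is 42 97 6d d0 76 42 97 6d d0 76 42 97 6d.
byte 0: a3 ^ 42 = e1
byte 1: 5c ^ 97 = cb
byte 2: 09 ^ 6d = 64
byte 3: 9c ^ d0 = 4c
byte 4: bc ^ 76 = ca
byte 5: ef ^ 42 = ad
byte 6: 70 ^ 97 = e7
byte 7: 4b ^ 6d = 26
byte 8: f9 ^ d0 = 29
byte 9: 2e ^ 76 = 58
byte 10: f6 ^ 42 = b4
byte 11: 5f ^ 97 = c8
byte 12: ed ^ 6d = 80

e1 cb 64 4c ca ad e7 26 29 58 b4 c8 80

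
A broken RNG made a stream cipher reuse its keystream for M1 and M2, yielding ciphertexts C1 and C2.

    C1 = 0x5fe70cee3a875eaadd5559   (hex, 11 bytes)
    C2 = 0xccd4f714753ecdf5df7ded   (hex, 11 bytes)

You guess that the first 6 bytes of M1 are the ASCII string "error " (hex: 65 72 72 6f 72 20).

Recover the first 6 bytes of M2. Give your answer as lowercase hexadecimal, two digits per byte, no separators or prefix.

First, C1 ⊕ C2 = (M1 ⊕ K) ⊕ (M2 ⊕ K) = M1 ⊕ M2, so the key drops out. Then M2 = (M1 ⊕ M2) ⊕ M1 over the first 6 bytes.
byte 0: (5f ^ cc) ^ 65 = 93 ^ 65 = f6
byte 1: (e7 ^ d4) ^ 72 = 33 ^ 72 = 41
byte 2: (0c ^ f7) ^ 72 = fb ^ 72 = 89
byte 3: (ee ^ 14) ^ 6f = fa ^ 6f = 95
byte 4: (3a ^ 75) ^ 72 = 4f ^ 72 = 3d
byte 5: (87 ^ 3e) ^ 20 = b9 ^ 20 = 99

f64189953d99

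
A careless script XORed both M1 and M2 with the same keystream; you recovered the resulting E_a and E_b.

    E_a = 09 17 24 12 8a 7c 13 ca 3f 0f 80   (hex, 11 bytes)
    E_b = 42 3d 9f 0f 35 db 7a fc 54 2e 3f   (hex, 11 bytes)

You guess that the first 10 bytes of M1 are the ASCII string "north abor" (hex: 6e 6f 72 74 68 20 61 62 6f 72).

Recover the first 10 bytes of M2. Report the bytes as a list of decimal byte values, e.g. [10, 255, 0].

First, E_a ⊕ E_b = (M1 ⊕ K) ⊕ (M2 ⊕ K) = M1 ⊕ M2, so the key drops out. Then M2 = (M1 ⊕ M2) ⊕ M1 over the first 10 bytes.
byte 0: (09 XOR 42) XOR 6e = 4b XOR 6e = 25
byte 1: (17 XOR 3d) XOR 6f = 2a XOR 6f = 45
byte 2: (24 XOR 9f) XOR 72 = bb XOR 72 = c9
byte 3: (12 XOR 0f) XOR 74 = 1d XOR 74 = 69
byte 4: (8a XOR 35) XOR 68 = bf XOR 68 = d7
byte 5: (7c XOR db) XOR 20 = a7 XOR 20 = 87
byte 6: (13 XOR 7a) XOR 61 = 69 XOR 61 = 08
byte 7: (ca XOR fc) XOR 62 = 36 XOR 62 = 54
byte 8: (3f XOR 54) XOR 6f = 6b XOR 6f = 04
byte 9: (0f XOR 2e) XOR 72 = 21 XOR 72 = 53

[37, 69, 201, 105, 215, 135, 8, 84, 4, 83]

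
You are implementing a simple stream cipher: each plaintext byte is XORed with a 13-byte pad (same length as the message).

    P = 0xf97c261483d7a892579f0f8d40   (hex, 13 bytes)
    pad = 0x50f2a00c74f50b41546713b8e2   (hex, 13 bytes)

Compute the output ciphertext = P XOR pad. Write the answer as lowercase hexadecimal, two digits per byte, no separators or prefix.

a98e8618f722a3d303f81c35a2

XOR is its own inverse, so applying the key byte-wise gives the result directly.
11111001 XOR 01010000 = 10101001
01111100 XOR 11110010 = 10001110
00100110 XOR 10100000 = 10000110
00010100 XOR 00001100 = 00011000
10000011 XOR 01110100 = 11110111
11010111 XOR 11110101 = 00100010
10101000 XOR 00001011 = 10100011
10010010 XOR 01000001 = 11010011
01010111 XOR 01010100 = 00000011
10011111 XOR 01100111 = 11111000
00001111 XOR 00010011 = 00011100
10001101 XOR 10111000 = 00110101
01000000 XOR 11100010 = 10100010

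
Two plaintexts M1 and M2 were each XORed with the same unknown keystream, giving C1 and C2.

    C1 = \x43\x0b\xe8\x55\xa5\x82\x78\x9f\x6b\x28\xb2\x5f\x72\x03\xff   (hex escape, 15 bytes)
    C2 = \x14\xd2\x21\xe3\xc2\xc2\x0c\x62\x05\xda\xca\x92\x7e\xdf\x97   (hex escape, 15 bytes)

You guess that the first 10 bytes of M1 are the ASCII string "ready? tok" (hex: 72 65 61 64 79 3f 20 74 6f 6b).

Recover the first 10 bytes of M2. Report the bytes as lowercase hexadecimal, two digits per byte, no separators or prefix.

First, C1 ⊕ C2 = (M1 ⊕ K) ⊕ (M2 ⊕ K) = M1 ⊕ M2, so the key drops out. Then M2 = (M1 ⊕ M2) ⊕ M1 over the first 10 bytes.
byte 0: (43 ⊕ 14) ⊕ 72 = 57 ⊕ 72 = 25
byte 1: (0b ⊕ d2) ⊕ 65 = d9 ⊕ 65 = bc
byte 2: (e8 ⊕ 21) ⊕ 61 = c9 ⊕ 61 = a8
byte 3: (55 ⊕ e3) ⊕ 64 = b6 ⊕ 64 = d2
byte 4: (a5 ⊕ c2) ⊕ 79 = 67 ⊕ 79 = 1e
byte 5: (82 ⊕ c2) ⊕ 3f = 40 ⊕ 3f = 7f
byte 6: (78 ⊕ 0c) ⊕ 20 = 74 ⊕ 20 = 54
byte 7: (9f ⊕ 62) ⊕ 74 = fd ⊕ 74 = 89
byte 8: (6b ⊕ 05) ⊕ 6f = 6e ⊕ 6f = 01
byte 9: (28 ⊕ da) ⊕ 6b = f2 ⊕ 6b = 99

25bca8d21e7f54890199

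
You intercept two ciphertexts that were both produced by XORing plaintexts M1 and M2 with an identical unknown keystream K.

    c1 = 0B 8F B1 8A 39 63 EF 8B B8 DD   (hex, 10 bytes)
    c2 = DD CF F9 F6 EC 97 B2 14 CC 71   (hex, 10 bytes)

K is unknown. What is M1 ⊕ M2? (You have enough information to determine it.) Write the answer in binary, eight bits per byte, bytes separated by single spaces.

c1 ⊕ c2 = (M1 ⊕ K) ⊕ (M2 ⊕ K) = M1 ⊕ M2 — the shared key cancels under XOR.
byte 0: 00001011 ^ 11011101 = 11010110
byte 1: 10001111 ^ 11001111 = 01000000
byte 2: 10110001 ^ 11111001 = 01001000
byte 3: 10001010 ^ 11110110 = 01111100
byte 4: 00111001 ^ 11101100 = 11010101
byte 5: 01100011 ^ 10010111 = 11110100
byte 6: 11101111 ^ 10110010 = 01011101
byte 7: 10001011 ^ 00010100 = 10011111
byte 8: 10111000 ^ 11001100 = 01110100
byte 9: 11011101 ^ 01110001 = 10101100

11010110 01000000 01001000 01111100 11010101 11110100 01011101 10011111 01110100 10101100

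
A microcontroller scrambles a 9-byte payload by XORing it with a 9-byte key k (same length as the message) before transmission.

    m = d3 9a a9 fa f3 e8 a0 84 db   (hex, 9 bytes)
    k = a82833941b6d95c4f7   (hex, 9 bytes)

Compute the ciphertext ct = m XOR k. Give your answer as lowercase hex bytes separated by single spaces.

7b b2 9a 6e e8 85 35 40 2c

byte 0: d3 xor a8 = 7b
byte 1: 9a xor 28 = b2
byte 2: a9 xor 33 = 9a
byte 3: fa xor 94 = 6e
byte 4: f3 xor 1b = e8
byte 5: e8 xor 6d = 85
byte 6: a0 xor 95 = 35
byte 7: 84 xor c4 = 40
byte 8: db xor f7 = 2c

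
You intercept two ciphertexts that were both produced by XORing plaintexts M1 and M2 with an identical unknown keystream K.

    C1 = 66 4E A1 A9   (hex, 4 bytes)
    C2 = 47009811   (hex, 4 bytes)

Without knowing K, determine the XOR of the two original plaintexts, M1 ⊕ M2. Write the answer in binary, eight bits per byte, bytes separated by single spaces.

00100001 01001110 00111001 10111000

C1 ⊕ C2 = (M1 ⊕ K) ⊕ (M2 ⊕ K) = M1 ⊕ M2 — the shared key cancels under XOR.
66 xor 47 = 21
4e xor 00 = 4e
a1 xor 98 = 39
a9 xor 11 = b8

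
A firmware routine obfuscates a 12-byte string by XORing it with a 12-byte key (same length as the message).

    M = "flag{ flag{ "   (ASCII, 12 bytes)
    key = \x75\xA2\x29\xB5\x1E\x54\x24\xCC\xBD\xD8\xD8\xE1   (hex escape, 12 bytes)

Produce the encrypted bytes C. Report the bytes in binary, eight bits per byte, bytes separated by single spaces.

XOR is its own inverse, so applying the key byte-wise gives the result directly.
byte 0: 102 xor 117 =  19
byte 1: 108 xor 162 = 206
byte 2:  97 xor  41 =  72
byte 3: 103 xor 181 = 210
byte 4: 123 xor  30 = 101
byte 5:  32 xor  84 = 116
byte 6: 102 xor  36 =  66
byte 7: 108 xor 204 = 160
byte 8:  97 xor 189 = 220
byte 9: 103 xor 216 = 191
byte 10: 123 xor 216 = 163
byte 11:  32 xor 225 = 193

00010011 11001110 01001000 11010010 01100101 01110100 01000010 10100000 11011100 10111111 10100011 11000001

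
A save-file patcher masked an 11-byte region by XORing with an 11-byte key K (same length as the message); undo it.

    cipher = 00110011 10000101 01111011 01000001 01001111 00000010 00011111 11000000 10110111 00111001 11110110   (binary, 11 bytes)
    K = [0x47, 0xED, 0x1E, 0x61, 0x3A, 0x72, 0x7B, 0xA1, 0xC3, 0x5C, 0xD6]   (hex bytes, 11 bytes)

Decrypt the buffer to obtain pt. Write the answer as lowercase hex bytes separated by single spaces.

XOR is its own inverse, so applying the key byte-wise gives the result directly.
33 ^ 47 = 74
85 ^ ed = 68
7b ^ 1e = 65
41 ^ 61 = 20
4f ^ 3a = 75
02 ^ 72 = 70
1f ^ 7b = 64
c0 ^ a1 = 61
b7 ^ c3 = 74
39 ^ 5c = 65
f6 ^ d6 = 20

74 68 65 20 75 70 64 61 74 65 20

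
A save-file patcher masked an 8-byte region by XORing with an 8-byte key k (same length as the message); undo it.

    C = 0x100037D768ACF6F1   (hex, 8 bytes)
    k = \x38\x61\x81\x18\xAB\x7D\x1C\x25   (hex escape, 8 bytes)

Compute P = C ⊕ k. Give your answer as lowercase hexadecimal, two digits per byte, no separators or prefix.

2861b6cfc3d1ead4

XOR is its own inverse, so applying the key byte-wise gives the result directly.
10 XOR 38 = 28
00 XOR 61 = 61
37 XOR 81 = b6
d7 XOR 18 = cf
68 XOR ab = c3
ac XOR 7d = d1
f6 XOR 1c = ea
f1 XOR 25 = d4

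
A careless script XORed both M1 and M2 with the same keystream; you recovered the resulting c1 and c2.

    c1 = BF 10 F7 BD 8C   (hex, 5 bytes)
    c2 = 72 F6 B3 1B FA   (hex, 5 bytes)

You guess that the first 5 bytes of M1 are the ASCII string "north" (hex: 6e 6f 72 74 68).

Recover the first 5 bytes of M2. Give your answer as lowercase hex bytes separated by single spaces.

First, c1 ⊕ c2 = (M1 ⊕ K) ⊕ (M2 ⊕ K) = M1 ⊕ M2, so the key drops out. Then M2 = (M1 ⊕ M2) ⊕ M1 over the first 5 bytes.
byte 0: (bf XOR 72) XOR 6e = cd XOR 6e = a3
byte 1: (10 XOR f6) XOR 6f = e6 XOR 6f = 89
byte 2: (f7 XOR b3) XOR 72 = 44 XOR 72 = 36
byte 3: (bd XOR 1b) XOR 74 = a6 XOR 74 = d2
byte 4: (8c XOR fa) XOR 68 = 76 XOR 68 = 1e

a3 89 36 d2 1e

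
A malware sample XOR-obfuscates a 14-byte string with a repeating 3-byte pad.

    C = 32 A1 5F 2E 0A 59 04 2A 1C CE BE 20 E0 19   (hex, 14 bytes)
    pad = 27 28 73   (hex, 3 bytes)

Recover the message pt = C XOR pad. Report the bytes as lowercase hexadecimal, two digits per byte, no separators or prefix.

15892c09222a23026fe99653c731

The 3-byte key repeats, so the effective keystream is 27 28 73 27 28 73 27 28 73 27 28 73 27 28.
byte 0: 32 ⊕ 27 = 15
byte 1: a1 ⊕ 28 = 89
byte 2: 5f ⊕ 73 = 2c
byte 3: 2e ⊕ 27 = 09
byte 4: 0a ⊕ 28 = 22
byte 5: 59 ⊕ 73 = 2a
byte 6: 04 ⊕ 27 = 23
byte 7: 2a ⊕ 28 = 02
byte 8: 1c ⊕ 73 = 6f
byte 9: ce ⊕ 27 = e9
byte 10: be ⊕ 28 = 96
byte 11: 20 ⊕ 73 = 53
byte 12: e0 ⊕ 27 = c7
byte 13: 19 ⊕ 28 = 31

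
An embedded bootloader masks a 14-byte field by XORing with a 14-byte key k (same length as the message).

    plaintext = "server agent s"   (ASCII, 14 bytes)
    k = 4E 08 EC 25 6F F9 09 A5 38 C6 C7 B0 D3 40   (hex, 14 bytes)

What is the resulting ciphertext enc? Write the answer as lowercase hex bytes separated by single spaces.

3d 6d 9e 53 0a 8b 29 c4 5f a3 a9 c4 f3 33

XOR is its own inverse, so applying the key byte-wise gives the result directly.
115 ⊕  78 =  61
101 ⊕   8 = 109
114 ⊕ 236 = 158
118 ⊕  37 =  83
101 ⊕ 111 =  10
114 ⊕ 249 = 139
 32 ⊕   9 =  41
 97 ⊕ 165 = 196
103 ⊕  56 =  95
101 ⊕ 198 = 163
110 ⊕ 199 = 169
116 ⊕ 176 = 196
 32 ⊕ 211 = 243
115 ⊕  64 =  51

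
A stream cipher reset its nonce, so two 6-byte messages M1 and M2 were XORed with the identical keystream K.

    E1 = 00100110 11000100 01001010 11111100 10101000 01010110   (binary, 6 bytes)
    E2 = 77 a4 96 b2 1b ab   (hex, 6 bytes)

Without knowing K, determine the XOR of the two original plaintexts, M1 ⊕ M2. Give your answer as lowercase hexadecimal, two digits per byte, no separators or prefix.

5160dc4eb3fd

E1 ⊕ E2 = (M1 ⊕ K) ⊕ (M2 ⊕ K) = M1 ⊕ M2 — the shared key cancels under XOR.
00100110 ^ 01110111 = 01010001
11000100 ^ 10100100 = 01100000
01001010 ^ 10010110 = 11011100
11111100 ^ 10110010 = 01001110
10101000 ^ 00011011 = 10110011
01010110 ^ 10101011 = 11111101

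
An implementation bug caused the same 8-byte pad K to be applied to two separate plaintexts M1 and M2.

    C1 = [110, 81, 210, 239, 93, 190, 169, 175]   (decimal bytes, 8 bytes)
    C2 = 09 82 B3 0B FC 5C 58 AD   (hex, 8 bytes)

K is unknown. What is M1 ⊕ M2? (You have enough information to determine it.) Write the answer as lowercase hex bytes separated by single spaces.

67 d3 61 e4 a1 e2 f1 02

C1 ⊕ C2 = (M1 ⊕ K) ⊕ (M2 ⊕ K) = M1 ⊕ M2 — the shared key cancels under XOR.
byte 0: 6e xor 09 = 67
byte 1: 51 xor 82 = d3
byte 2: d2 xor b3 = 61
byte 3: ef xor 0b = e4
byte 4: 5d xor fc = a1
byte 5: be xor 5c = e2
byte 6: a9 xor 58 = f1
byte 7: af xor ad = 02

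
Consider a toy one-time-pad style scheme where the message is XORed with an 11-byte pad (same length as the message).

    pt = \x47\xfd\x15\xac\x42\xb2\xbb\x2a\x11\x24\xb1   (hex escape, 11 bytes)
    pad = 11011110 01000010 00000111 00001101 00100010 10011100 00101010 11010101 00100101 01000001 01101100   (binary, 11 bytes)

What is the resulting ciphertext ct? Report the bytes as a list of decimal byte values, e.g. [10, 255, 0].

47 xor de = 99
fd xor 42 = bf
15 xor 07 = 12
ac xor 0d = a1
42 xor 22 = 60
b2 xor 9c = 2e
bb xor 2a = 91
2a xor d5 = ff
11 xor 25 = 34
24 xor 41 = 65
b1 xor 6c = dd

[153, 191, 18, 161, 96, 46, 145, 255, 52, 101, 221]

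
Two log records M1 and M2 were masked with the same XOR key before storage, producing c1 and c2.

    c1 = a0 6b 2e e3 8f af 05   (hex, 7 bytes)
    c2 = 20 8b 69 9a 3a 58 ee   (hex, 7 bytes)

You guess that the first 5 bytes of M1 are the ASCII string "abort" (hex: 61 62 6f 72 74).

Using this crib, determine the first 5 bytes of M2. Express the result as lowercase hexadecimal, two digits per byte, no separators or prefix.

First, c1 ⊕ c2 = (M1 ⊕ K) ⊕ (M2 ⊕ K) = M1 ⊕ M2, so the key drops out. Then M2 = (M1 ⊕ M2) ⊕ M1 over the first 5 bytes.
byte 0: (a0 ⊕ 20) ⊕ 61 = 80 ⊕ 61 = e1
byte 1: (6b ⊕ 8b) ⊕ 62 = e0 ⊕ 62 = 82
byte 2: (2e ⊕ 69) ⊕ 6f = 47 ⊕ 6f = 28
byte 3: (e3 ⊕ 9a) ⊕ 72 = 79 ⊕ 72 = 0b
byte 4: (8f ⊕ 3a) ⊕ 74 = b5 ⊕ 74 = c1

e182280bc1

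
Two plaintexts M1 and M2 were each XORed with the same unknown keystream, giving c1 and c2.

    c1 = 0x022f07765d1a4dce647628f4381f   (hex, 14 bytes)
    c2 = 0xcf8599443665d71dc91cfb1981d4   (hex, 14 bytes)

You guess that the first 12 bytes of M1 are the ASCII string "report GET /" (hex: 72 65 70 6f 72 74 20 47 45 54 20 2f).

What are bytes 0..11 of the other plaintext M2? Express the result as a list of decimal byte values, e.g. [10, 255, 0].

First, c1 ⊕ c2 = (M1 ⊕ K) ⊕ (M2 ⊕ K) = M1 ⊕ M2, so the key drops out. Then M2 = (M1 ⊕ M2) ⊕ M1 over the first 12 bytes.
byte 0: (02 xor cf) xor 72 = cd xor 72 = bf
byte 1: (2f xor 85) xor 65 = aa xor 65 = cf
byte 2: (07 xor 99) xor 70 = 9e xor 70 = ee
byte 3: (76 xor 44) xor 6f = 32 xor 6f = 5d
byte 4: (5d xor 36) xor 72 = 6b xor 72 = 19
byte 5: (1a xor 65) xor 74 = 7f xor 74 = 0b
byte 6: (4d xor d7) xor 20 = 9a xor 20 = ba
byte 7: (ce xor 1d) xor 47 = d3 xor 47 = 94
byte 8: (64 xor c9) xor 45 = ad xor 45 = e8
byte 9: (76 xor 1c) xor 54 = 6a xor 54 = 3e
byte 10: (28 xor fb) xor 20 = d3 xor 20 = f3
byte 11: (f4 xor 19) xor 2f = ed xor 2f = c2

[191, 207, 238, 93, 25, 11, 186, 148, 232, 62, 243, 194]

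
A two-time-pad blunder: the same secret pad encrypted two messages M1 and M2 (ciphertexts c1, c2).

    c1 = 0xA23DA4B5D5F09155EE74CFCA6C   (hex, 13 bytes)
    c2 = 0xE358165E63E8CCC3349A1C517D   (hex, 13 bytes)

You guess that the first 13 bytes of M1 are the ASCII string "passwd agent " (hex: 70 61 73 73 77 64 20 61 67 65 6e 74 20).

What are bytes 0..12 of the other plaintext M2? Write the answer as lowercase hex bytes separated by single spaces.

First, c1 ⊕ c2 = (M1 ⊕ K) ⊕ (M2 ⊕ K) = M1 ⊕ M2, so the key drops out. Then M2 = (M1 ⊕ M2) ⊕ M1 over the first 13 bytes.
byte 0: (a2 XOR e3) XOR 70 = 41 XOR 70 = 31
byte 1: (3d XOR 58) XOR 61 = 65 XOR 61 = 04
byte 2: (a4 XOR 16) XOR 73 = b2 XOR 73 = c1
byte 3: (b5 XOR 5e) XOR 73 = eb XOR 73 = 98
byte 4: (d5 XOR 63) XOR 77 = b6 XOR 77 = c1
byte 5: (f0 XOR e8) XOR 64 = 18 XOR 64 = 7c
byte 6: (91 XOR cc) XOR 20 = 5d XOR 20 = 7d
byte 7: (55 XOR c3) XOR 61 = 96 XOR 61 = f7
byte 8: (ee XOR 34) XOR 67 = da XOR 67 = bd
byte 9: (74 XOR 9a) XOR 65 = ee XOR 65 = 8b
byte 10: (cf XOR 1c) XOR 6e = d3 XOR 6e = bd
byte 11: (ca XOR 51) XOR 74 = 9b XOR 74 = ef
byte 12: (6c XOR 7d) XOR 20 = 11 XOR 20 = 31

31 04 c1 98 c1 7c 7d f7 bd 8b bd ef 31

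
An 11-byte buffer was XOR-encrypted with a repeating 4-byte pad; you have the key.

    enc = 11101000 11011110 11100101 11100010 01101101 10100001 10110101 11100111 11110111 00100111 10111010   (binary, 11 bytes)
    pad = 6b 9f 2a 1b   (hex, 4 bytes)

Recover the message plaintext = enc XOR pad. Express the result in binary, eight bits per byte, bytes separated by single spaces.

The 4-byte key repeats, so the effective keystream is 6b 9f 2a 1b 6b 9f 2a 1b 6b 9f 2a.
byte 0: 232 ⊕ 107 = 131
byte 1: 222 ⊕ 159 =  65
byte 2: 229 ⊕  42 = 207
byte 3: 226 ⊕  27 = 249
byte 4: 109 ⊕ 107 =   6
byte 5: 161 ⊕ 159 =  62
byte 6: 181 ⊕  42 = 159
byte 7: 231 ⊕  27 = 252
byte 8: 247 ⊕ 107 = 156
byte 9:  39 ⊕ 159 = 184
byte 10: 186 ⊕  42 = 144

10000011 01000001 11001111 11111001 00000110 00111110 10011111 11111100 10011100 10111000 10010000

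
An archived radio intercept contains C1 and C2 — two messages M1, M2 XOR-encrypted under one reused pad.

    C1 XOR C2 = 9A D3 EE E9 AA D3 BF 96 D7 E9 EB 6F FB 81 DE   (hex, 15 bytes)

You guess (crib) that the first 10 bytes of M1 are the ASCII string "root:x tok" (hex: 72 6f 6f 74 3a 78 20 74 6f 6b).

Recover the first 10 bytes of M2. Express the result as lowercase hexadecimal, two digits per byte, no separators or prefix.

Since C1 ⊕ C2 = M1 ⊕ M2, XORing with the guessed M1 bytes yields the corresponding M2 bytes: M2 = (C1 ⊕ C2) ⊕ M1.
154 xor 114 = 232
211 xor 111 = 188
238 xor 111 = 129
233 xor 116 = 157
170 xor  58 = 144
211 xor 120 = 171
191 xor  32 = 159
150 xor 116 = 226
215 xor 111 = 184
233 xor 107 = 130

e8bc819d90ab9fe2b882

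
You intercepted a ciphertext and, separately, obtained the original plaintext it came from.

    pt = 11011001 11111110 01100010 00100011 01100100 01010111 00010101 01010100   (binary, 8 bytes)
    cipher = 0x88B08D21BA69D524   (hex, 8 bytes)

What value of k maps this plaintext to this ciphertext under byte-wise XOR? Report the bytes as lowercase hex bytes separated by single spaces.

51 4e ef 02 de 3e c0 70

Since cipher = pt ⊕ k, XORing both sides with pt gives k = pt ⊕ cipher.
d9 XOR 88 = 51
fe XOR b0 = 4e
62 XOR 8d = ef
23 XOR 21 = 02
64 XOR ba = de
57 XOR 69 = 3e
15 XOR d5 = c0
54 XOR 24 = 70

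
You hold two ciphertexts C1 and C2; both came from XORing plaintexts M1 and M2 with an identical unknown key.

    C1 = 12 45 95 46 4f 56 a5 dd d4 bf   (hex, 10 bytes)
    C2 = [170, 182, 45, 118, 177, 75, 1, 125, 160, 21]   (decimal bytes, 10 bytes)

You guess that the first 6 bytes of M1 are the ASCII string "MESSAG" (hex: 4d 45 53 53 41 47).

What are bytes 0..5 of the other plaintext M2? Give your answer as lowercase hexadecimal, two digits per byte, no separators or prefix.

First, C1 ⊕ C2 = (M1 ⊕ K) ⊕ (M2 ⊕ K) = M1 ⊕ M2, so the key drops out. Then M2 = (M1 ⊕ M2) ⊕ M1 over the first 6 bytes.
byte 0: (12 ^ aa) ^ 4d = b8 ^ 4d = f5
byte 1: (45 ^ b6) ^ 45 = f3 ^ 45 = b6
byte 2: (95 ^ 2d) ^ 53 = b8 ^ 53 = eb
byte 3: (46 ^ 76) ^ 53 = 30 ^ 53 = 63
byte 4: (4f ^ b1) ^ 41 = fe ^ 41 = bf
byte 5: (56 ^ 4b) ^ 47 = 1d ^ 47 = 5a

f5b6eb63bf5a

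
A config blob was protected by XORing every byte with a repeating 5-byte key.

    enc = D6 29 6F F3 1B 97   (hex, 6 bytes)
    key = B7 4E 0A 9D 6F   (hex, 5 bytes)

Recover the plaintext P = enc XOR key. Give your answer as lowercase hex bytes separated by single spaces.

The 5-byte key repeats, so the effective keystream is b7 4e 0a 9d 6f b7.
byte 0: 11010110 ⊕ 10110111 = 01100001
byte 1: 00101001 ⊕ 01001110 = 01100111
byte 2: 01101111 ⊕ 00001010 = 01100101
byte 3: 11110011 ⊕ 10011101 = 01101110
byte 4: 00011011 ⊕ 01101111 = 01110100
byte 5: 10010111 ⊕ 10110111 = 00100000

61 67 65 6e 74 20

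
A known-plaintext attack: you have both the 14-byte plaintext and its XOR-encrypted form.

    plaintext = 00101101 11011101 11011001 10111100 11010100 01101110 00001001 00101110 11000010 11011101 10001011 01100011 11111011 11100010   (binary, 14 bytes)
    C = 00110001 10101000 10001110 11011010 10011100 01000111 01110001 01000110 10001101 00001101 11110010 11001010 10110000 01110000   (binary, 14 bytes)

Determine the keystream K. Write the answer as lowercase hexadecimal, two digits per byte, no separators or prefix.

Since C = plaintext ⊕ K, XORing both sides with plaintext gives K = plaintext ⊕ C.
2d ^ 31 = 1c
dd ^ a8 = 75
d9 ^ 8e = 57
bc ^ da = 66
d4 ^ 9c = 48
6e ^ 47 = 29
09 ^ 71 = 78
2e ^ 46 = 68
c2 ^ 8d = 4f
dd ^ 0d = d0
8b ^ f2 = 79
63 ^ ca = a9
fb ^ b0 = 4b
e2 ^ 70 = 92

1c755766482978684fd079a94b92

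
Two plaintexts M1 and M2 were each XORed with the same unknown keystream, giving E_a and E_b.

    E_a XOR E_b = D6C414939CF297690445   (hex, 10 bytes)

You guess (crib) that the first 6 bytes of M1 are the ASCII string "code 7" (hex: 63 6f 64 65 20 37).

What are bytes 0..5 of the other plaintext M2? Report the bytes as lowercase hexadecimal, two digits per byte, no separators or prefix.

Since E_a ⊕ E_b = M1 ⊕ M2, XORing with the guessed M1 bytes yields the corresponding M2 bytes: M2 = (E_a ⊕ E_b) ⊕ M1.
d6 ^ 63 = b5
c4 ^ 6f = ab
14 ^ 64 = 70
93 ^ 65 = f6
9c ^ 20 = bc
f2 ^ 37 = c5

b5ab70f6bcc5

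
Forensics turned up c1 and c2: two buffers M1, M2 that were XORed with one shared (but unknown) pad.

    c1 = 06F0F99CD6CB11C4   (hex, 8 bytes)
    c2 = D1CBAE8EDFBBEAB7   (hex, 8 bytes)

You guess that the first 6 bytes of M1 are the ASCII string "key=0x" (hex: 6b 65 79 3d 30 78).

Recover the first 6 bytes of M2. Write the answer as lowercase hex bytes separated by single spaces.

First, c1 ⊕ c2 = (M1 ⊕ K) ⊕ (M2 ⊕ K) = M1 ⊕ M2, so the key drops out. Then M2 = (M1 ⊕ M2) ⊕ M1 over the first 6 bytes.
byte 0: (06 xor d1) xor 6b = d7 xor 6b = bc
byte 1: (f0 xor cb) xor 65 = 3b xor 65 = 5e
byte 2: (f9 xor ae) xor 79 = 57 xor 79 = 2e
byte 3: (9c xor 8e) xor 3d = 12 xor 3d = 2f
byte 4: (d6 xor df) xor 30 = 09 xor 30 = 39
byte 5: (cb xor bb) xor 78 = 70 xor 78 = 08

bc 5e 2e 2f 39 08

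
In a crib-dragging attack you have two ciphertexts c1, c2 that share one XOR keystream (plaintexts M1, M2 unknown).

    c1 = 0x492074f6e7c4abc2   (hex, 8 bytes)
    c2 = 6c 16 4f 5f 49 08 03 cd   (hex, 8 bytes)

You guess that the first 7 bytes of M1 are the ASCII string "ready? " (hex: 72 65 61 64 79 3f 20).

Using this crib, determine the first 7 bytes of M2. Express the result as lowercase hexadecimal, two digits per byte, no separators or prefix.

First, c1 ⊕ c2 = (M1 ⊕ K) ⊕ (M2 ⊕ K) = M1 ⊕ M2, so the key drops out. Then M2 = (M1 ⊕ M2) ⊕ M1 over the first 7 bytes.
byte 0: (49 xor 6c) xor 72 = 25 xor 72 = 57
byte 1: (20 xor 16) xor 65 = 36 xor 65 = 53
byte 2: (74 xor 4f) xor 61 = 3b xor 61 = 5a
byte 3: (f6 xor 5f) xor 64 = a9 xor 64 = cd
byte 4: (e7 xor 49) xor 79 = ae xor 79 = d7
byte 5: (c4 xor 08) xor 3f = cc xor 3f = f3
byte 6: (ab xor 03) xor 20 = a8 xor 20 = 88

57535acdd7f388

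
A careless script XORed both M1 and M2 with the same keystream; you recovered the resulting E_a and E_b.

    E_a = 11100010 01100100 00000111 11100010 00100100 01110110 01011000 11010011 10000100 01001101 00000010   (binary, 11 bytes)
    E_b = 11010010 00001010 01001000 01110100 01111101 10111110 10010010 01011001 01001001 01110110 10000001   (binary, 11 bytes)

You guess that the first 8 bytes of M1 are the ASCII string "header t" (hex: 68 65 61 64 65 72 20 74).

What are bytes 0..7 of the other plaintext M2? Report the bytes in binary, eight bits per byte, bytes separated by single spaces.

01011000 00001011 00101110 11110010 00111100 10111010 11101010 11111110

First, E_a ⊕ E_b = (M1 ⊕ K) ⊕ (M2 ⊕ K) = M1 ⊕ M2, so the key drops out. Then M2 = (M1 ⊕ M2) ⊕ M1 over the first 8 bytes.
byte 0: (e2 xor d2) xor 68 = 30 xor 68 = 58
byte 1: (64 xor 0a) xor 65 = 6e xor 65 = 0b
byte 2: (07 xor 48) xor 61 = 4f xor 61 = 2e
byte 3: (e2 xor 74) xor 64 = 96 xor 64 = f2
byte 4: (24 xor 7d) xor 65 = 59 xor 65 = 3c
byte 5: (76 xor be) xor 72 = c8 xor 72 = ba
byte 6: (58 xor 92) xor 20 = ca xor 20 = ea
byte 7: (d3 xor 59) xor 74 = 8a xor 74 = fe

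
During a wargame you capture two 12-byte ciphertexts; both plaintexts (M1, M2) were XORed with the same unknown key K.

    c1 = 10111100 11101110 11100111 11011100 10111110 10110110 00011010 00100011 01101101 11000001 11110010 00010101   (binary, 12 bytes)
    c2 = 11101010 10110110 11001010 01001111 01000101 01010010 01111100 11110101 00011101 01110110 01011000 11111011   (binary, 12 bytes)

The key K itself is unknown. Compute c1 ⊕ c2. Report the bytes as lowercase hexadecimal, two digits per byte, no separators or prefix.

c1 ⊕ c2 = (M1 ⊕ K) ⊕ (M2 ⊕ K) = M1 ⊕ M2 — the shared key cancels under XOR.
bc ^ ea = 56
ee ^ b6 = 58
e7 ^ ca = 2d
dc ^ 4f = 93
be ^ 45 = fb
b6 ^ 52 = e4
1a ^ 7c = 66
23 ^ f5 = d6
6d ^ 1d = 70
c1 ^ 76 = b7
f2 ^ 58 = aa
15 ^ fb = ee

56582d93fbe466d670b7aaee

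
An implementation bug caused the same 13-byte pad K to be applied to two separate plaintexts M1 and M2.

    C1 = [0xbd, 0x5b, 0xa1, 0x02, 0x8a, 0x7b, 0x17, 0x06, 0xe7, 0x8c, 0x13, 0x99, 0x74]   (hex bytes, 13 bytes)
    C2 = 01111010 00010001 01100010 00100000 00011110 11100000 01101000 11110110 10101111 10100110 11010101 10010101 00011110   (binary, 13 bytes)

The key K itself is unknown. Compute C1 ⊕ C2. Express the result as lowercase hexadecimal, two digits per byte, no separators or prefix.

C1 ⊕ C2 = (M1 ⊕ K) ⊕ (M2 ⊕ K) = M1 ⊕ M2 — the shared key cancels under XOR.
byte 0: 189 xor 122 = 199
byte 1:  91 xor  17 =  74
byte 2: 161 xor  98 = 195
byte 3:   2 xor  32 =  34
byte 4: 138 xor  30 = 148
byte 5: 123 xor 224 = 155
byte 6:  23 xor 104 = 127
byte 7:   6 xor 246 = 240
byte 8: 231 xor 175 =  72
byte 9: 140 xor 166 =  42
byte 10:  19 xor 213 = 198
byte 11: 153 xor 149 =  12
byte 12: 116 xor  30 = 106

c74ac322949b7ff0482ac60c6a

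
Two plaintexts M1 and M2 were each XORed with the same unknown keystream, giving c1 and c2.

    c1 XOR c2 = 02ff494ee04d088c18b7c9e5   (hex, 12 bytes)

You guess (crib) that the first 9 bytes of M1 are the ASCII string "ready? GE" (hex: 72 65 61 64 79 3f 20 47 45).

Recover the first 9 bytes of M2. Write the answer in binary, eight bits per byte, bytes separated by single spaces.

Since c1 ⊕ c2 = M1 ⊕ M2, XORing with the guessed M1 bytes yields the corresponding M2 bytes: M2 = (c1 ⊕ c2) ⊕ M1.
byte 0: 02 xor 72 = 70
byte 1: ff xor 65 = 9a
byte 2: 49 xor 61 = 28
byte 3: 4e xor 64 = 2a
byte 4: e0 xor 79 = 99
byte 5: 4d xor 3f = 72
byte 6: 08 xor 20 = 28
byte 7: 8c xor 47 = cb
byte 8: 18 xor 45 = 5d

01110000 10011010 00101000 00101010 10011001 01110010 00101000 11001011 01011101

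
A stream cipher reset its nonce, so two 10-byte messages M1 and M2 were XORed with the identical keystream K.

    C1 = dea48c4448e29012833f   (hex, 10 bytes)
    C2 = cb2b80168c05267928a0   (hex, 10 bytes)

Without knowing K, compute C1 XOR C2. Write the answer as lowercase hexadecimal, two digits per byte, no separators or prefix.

C1 ⊕ C2 = (M1 ⊕ K) ⊕ (M2 ⊕ K) = M1 ⊕ M2 — the shared key cancels under XOR.
byte 0: de ^ cb = 15
byte 1: a4 ^ 2b = 8f
byte 2: 8c ^ 80 = 0c
byte 3: 44 ^ 16 = 52
byte 4: 48 ^ 8c = c4
byte 5: e2 ^ 05 = e7
byte 6: 90 ^ 26 = b6
byte 7: 12 ^ 79 = 6b
byte 8: 83 ^ 28 = ab
byte 9: 3f ^ a0 = 9f

158f0c52c4e7b66bab9f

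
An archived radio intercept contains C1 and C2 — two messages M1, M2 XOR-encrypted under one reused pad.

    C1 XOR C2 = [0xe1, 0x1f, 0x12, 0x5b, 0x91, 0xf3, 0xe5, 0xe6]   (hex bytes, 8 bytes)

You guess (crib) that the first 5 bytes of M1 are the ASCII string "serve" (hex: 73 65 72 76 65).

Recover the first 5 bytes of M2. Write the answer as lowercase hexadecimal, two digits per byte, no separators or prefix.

927a602df4

Since C1 ⊕ C2 = M1 ⊕ M2, XORing with the guessed M1 bytes yields the corresponding M2 bytes: M2 = (C1 ⊕ C2) ⊕ M1.
e1 ⊕ 73 = 92
1f ⊕ 65 = 7a
12 ⊕ 72 = 60
5b ⊕ 76 = 2d
91 ⊕ 65 = f4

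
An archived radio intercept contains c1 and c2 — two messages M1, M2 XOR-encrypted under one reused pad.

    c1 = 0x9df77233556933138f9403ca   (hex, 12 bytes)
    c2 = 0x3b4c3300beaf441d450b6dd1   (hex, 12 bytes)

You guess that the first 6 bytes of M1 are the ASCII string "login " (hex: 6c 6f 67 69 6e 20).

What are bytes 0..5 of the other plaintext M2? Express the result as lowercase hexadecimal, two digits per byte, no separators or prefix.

cad4265a85e6

First, c1 ⊕ c2 = (M1 ⊕ K) ⊕ (M2 ⊕ K) = M1 ⊕ M2, so the key drops out. Then M2 = (M1 ⊕ M2) ⊕ M1 over the first 6 bytes.
byte 0: (9d XOR 3b) XOR 6c = a6 XOR 6c = ca
byte 1: (f7 XOR 4c) XOR 6f = bb XOR 6f = d4
byte 2: (72 XOR 33) XOR 67 = 41 XOR 67 = 26
byte 3: (33 XOR 00) XOR 69 = 33 XOR 69 = 5a
byte 4: (55 XOR be) XOR 6e = eb XOR 6e = 85
byte 5: (69 XOR af) XOR 20 = c6 XOR 20 = e6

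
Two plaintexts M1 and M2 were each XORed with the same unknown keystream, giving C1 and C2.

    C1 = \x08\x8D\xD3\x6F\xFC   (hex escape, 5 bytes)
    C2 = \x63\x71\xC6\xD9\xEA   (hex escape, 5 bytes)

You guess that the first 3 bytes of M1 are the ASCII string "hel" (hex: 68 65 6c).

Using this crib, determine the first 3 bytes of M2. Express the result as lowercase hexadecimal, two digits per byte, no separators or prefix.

039979

First, C1 ⊕ C2 = (M1 ⊕ K) ⊕ (M2 ⊕ K) = M1 ⊕ M2, so the key drops out. Then M2 = (M1 ⊕ M2) ⊕ M1 over the first 3 bytes.
byte 0: (08 XOR 63) XOR 68 = 6b XOR 68 = 03
byte 1: (8d XOR 71) XOR 65 = fc XOR 65 = 99
byte 2: (d3 XOR c6) XOR 6c = 15 XOR 6c = 79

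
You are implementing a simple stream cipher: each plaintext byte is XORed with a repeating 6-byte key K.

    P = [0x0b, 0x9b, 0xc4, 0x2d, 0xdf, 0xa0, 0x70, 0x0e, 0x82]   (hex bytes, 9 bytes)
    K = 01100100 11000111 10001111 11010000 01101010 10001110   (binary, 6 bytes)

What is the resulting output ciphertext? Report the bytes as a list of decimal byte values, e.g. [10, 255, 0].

[111, 92, 75, 253, 181, 46, 20, 201, 13]

The 6-byte key repeats, so the effective keystream is 64 c7 8f d0 6a 8e 64 c7 8f.
byte 0: 0b XOR 64 = 6f
byte 1: 9b XOR c7 = 5c
byte 2: c4 XOR 8f = 4b
byte 3: 2d XOR d0 = fd
byte 4: df XOR 6a = b5
byte 5: a0 XOR 8e = 2e
byte 6: 70 XOR 64 = 14
byte 7: 0e XOR c7 = c9
byte 8: 82 XOR 8f = 0d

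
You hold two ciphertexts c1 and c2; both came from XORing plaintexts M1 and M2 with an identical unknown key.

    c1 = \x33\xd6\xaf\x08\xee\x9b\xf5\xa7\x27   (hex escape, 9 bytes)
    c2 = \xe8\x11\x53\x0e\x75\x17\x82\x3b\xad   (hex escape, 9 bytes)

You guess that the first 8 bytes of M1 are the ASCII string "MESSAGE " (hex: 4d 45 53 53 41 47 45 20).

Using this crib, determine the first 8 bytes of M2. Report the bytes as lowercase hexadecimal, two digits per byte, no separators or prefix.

First, c1 ⊕ c2 = (M1 ⊕ K) ⊕ (M2 ⊕ K) = M1 ⊕ M2, so the key drops out. Then M2 = (M1 ⊕ M2) ⊕ M1 over the first 8 bytes.
byte 0: (33 ⊕ e8) ⊕ 4d = db ⊕ 4d = 96
byte 1: (d6 ⊕ 11) ⊕ 45 = c7 ⊕ 45 = 82
byte 2: (af ⊕ 53) ⊕ 53 = fc ⊕ 53 = af
byte 3: (08 ⊕ 0e) ⊕ 53 = 06 ⊕ 53 = 55
byte 4: (ee ⊕ 75) ⊕ 41 = 9b ⊕ 41 = da
byte 5: (9b ⊕ 17) ⊕ 47 = 8c ⊕ 47 = cb
byte 6: (f5 ⊕ 82) ⊕ 45 = 77 ⊕ 45 = 32
byte 7: (a7 ⊕ 3b) ⊕ 20 = 9c ⊕ 20 = bc

9682af55dacb32bc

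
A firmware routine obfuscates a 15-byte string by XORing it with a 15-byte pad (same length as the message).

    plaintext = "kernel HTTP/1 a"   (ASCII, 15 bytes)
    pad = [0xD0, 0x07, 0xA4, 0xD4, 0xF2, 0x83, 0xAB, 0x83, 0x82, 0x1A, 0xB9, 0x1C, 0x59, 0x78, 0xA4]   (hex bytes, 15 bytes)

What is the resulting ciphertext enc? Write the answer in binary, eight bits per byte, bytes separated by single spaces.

10111011 01100010 11010110 10111010 10010111 11101111 10001011 11001011 11010110 01001110 11101001 00110011 01101000 01011000 11000101

XOR is its own inverse, so applying the key byte-wise gives the result directly.
byte 0: 6b xor d0 = bb
byte 1: 65 xor 07 = 62
byte 2: 72 xor a4 = d6
byte 3: 6e xor d4 = ba
byte 4: 65 xor f2 = 97
byte 5: 6c xor 83 = ef
byte 6: 20 xor ab = 8b
byte 7: 48 xor 83 = cb
byte 8: 54 xor 82 = d6
byte 9: 54 xor 1a = 4e
byte 10: 50 xor b9 = e9
byte 11: 2f xor 1c = 33
byte 12: 31 xor 59 = 68
byte 13: 20 xor 78 = 58
byte 14: 61 xor a4 = c5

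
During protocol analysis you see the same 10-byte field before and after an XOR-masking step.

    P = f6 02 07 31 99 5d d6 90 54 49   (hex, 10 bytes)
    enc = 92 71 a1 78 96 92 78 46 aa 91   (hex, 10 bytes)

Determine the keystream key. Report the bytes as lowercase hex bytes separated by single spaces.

Since enc = P ⊕ key, XORing both sides with P gives key = P ⊕ enc.
246 XOR 146 = 100
  2 XOR 113 = 115
  7 XOR 161 = 166
 49 XOR 120 =  73
153 XOR 150 =  15
 93 XOR 146 = 207
214 XOR 120 = 174
144 XOR  70 = 214
 84 XOR 170 = 254
 73 XOR 145 = 216

64 73 a6 49 0f cf ae d6 fe d8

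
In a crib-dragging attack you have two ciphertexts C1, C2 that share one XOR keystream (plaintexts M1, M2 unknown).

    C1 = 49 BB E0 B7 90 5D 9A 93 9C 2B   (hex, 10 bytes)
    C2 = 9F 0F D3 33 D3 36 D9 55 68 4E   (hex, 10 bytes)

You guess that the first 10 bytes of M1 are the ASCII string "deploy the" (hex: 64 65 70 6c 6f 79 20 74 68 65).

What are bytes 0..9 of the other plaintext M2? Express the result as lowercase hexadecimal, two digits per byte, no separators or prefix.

b2d143e82c1263b29c00

First, C1 ⊕ C2 = (M1 ⊕ K) ⊕ (M2 ⊕ K) = M1 ⊕ M2, so the key drops out. Then M2 = (M1 ⊕ M2) ⊕ M1 over the first 10 bytes.
byte 0: (49 ^ 9f) ^ 64 = d6 ^ 64 = b2
byte 1: (bb ^ 0f) ^ 65 = b4 ^ 65 = d1
byte 2: (e0 ^ d3) ^ 70 = 33 ^ 70 = 43
byte 3: (b7 ^ 33) ^ 6c = 84 ^ 6c = e8
byte 4: (90 ^ d3) ^ 6f = 43 ^ 6f = 2c
byte 5: (5d ^ 36) ^ 79 = 6b ^ 79 = 12
byte 6: (9a ^ d9) ^ 20 = 43 ^ 20 = 63
byte 7: (93 ^ 55) ^ 74 = c6 ^ 74 = b2
byte 8: (9c ^ 68) ^ 68 = f4 ^ 68 = 9c
byte 9: (2b ^ 4e) ^ 65 = 65 ^ 65 = 00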